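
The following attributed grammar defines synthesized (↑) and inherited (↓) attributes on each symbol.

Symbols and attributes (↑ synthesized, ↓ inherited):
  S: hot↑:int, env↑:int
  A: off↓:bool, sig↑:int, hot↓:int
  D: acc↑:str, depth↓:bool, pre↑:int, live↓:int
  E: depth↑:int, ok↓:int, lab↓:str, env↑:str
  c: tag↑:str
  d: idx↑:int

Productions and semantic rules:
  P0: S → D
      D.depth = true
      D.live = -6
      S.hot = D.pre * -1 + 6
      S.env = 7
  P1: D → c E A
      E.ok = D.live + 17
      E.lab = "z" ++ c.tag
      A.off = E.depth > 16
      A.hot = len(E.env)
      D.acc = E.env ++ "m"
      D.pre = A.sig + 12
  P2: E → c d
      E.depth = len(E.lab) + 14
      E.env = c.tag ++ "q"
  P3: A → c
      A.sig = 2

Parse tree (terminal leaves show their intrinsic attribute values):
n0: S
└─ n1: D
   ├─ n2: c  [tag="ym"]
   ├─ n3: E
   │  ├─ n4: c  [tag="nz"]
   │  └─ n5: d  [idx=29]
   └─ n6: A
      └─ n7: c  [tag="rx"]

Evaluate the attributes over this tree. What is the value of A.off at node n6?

true

1. n1.depth = true  [true]
2. n1.live = -6  [-6]
3. n2.tag = "ym"  [terminal]
4. n3.ok = 11  [D.live + 17]
5. n3.lab = "zym"  ["z" ++ c.tag]
6. n4.tag = "nz"  [terminal]
7. n5.idx = 29  [terminal]
8. n3.depth = 17  [len(E.lab) + 14]
9. n3.env = "nzq"  [c.tag ++ "q"]
10. n6.off = true  [E.depth > 16]
11. n6.hot = 3  [len(E.env)]
12. n7.tag = "rx"  [terminal]
13. n6.sig = 2  [2]
14. n1.acc = "nzqm"  [E.env ++ "m"]
15. n1.pre = 14  [A.sig + 12]
16. n0.hot = -8  [D.pre * -1 + 6]
17. n0.env = 7  [7]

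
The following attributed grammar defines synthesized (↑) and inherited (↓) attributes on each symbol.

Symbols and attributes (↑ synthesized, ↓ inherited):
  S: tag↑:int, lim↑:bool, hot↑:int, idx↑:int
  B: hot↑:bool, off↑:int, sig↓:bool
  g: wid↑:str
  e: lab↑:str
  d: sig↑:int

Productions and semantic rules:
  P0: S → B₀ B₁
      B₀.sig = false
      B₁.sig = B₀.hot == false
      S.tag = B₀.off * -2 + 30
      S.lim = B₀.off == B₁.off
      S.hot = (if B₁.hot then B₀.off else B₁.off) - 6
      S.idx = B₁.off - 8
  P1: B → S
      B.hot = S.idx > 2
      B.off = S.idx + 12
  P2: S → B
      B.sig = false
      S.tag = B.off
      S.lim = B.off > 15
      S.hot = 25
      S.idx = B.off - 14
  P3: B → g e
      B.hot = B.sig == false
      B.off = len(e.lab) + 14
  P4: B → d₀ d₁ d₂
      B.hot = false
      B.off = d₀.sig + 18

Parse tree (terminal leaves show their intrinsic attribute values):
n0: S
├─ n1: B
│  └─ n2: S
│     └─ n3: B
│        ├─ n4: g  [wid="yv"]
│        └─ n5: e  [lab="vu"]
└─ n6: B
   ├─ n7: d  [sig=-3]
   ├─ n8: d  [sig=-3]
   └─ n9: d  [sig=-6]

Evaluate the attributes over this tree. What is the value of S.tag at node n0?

2

1. n1.sig = false  [false]
2. n3.sig = false  [false]
3. n4.wid = "yv"  [terminal]
4. n5.lab = "vu"  [terminal]
5. n3.hot = true  [B.sig == false]
6. n3.off = 16  [len(e.lab) + 14]
7. n2.tag = 16  [B.off]
8. n2.lim = true  [B.off > 15]
9. n2.hot = 25  [25]
10. n2.idx = 2  [B.off - 14]
11. n1.hot = false  [S.idx > 2]
12. n1.off = 14  [S.idx + 12]
13. n6.sig = true  [B₀.hot == false]
14. n7.sig = -3  [terminal]
15. n8.sig = -3  [terminal]
16. n9.sig = -6  [terminal]
17. n6.hot = false  [false]
18. n6.off = 15  [d₀.sig + 18]
19. n0.tag = 2  [B₀.off * -2 + 30]
20. n0.lim = false  [B₀.off == B₁.off]
21. n0.hot = 9  [(if B₁.hot then B₀.off else B₁.off) - 6]
22. n0.idx = 7  [B₁.off - 8]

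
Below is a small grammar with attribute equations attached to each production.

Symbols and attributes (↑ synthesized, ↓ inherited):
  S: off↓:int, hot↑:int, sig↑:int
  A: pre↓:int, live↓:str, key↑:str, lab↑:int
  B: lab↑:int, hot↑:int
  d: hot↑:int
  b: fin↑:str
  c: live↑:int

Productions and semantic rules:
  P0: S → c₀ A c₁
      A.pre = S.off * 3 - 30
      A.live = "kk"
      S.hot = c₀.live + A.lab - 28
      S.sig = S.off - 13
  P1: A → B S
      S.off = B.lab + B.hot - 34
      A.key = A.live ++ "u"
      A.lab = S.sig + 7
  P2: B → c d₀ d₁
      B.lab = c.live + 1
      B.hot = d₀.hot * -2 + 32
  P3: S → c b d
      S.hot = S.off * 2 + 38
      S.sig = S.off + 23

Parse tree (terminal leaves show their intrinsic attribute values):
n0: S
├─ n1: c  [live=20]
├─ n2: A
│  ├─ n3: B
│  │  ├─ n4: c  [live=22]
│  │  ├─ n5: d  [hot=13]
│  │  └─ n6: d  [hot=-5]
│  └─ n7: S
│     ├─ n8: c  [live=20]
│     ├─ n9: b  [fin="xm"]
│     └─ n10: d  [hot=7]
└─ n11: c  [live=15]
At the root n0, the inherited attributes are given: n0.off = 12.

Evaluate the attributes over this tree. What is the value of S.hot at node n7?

28

1. n0.off = 12  [given at root]
2. n1.live = 20  [terminal]
3. n2.pre = 6  [S.off * 3 - 30]
4. n2.live = "kk"  ["kk"]
5. n4.live = 22  [terminal]
6. n5.hot = 13  [terminal]
7. n6.hot = -5  [terminal]
8. n3.lab = 23  [c.live + 1]
9. n3.hot = 6  [d₀.hot * -2 + 32]
10. n7.off = -5  [B.lab + B.hot - 34]
11. n8.live = 20  [terminal]
12. n9.fin = "xm"  [terminal]
13. n10.hot = 7  [terminal]
14. n7.hot = 28  [S.off * 2 + 38]
15. n7.sig = 18  [S.off + 23]
16. n2.key = "kku"  [A.live ++ "u"]
17. n2.lab = 25  [S.sig + 7]
18. n11.live = 15  [terminal]
19. n0.hot = 17  [c₀.live + A.lab - 28]
20. n0.sig = -1  [S.off - 13]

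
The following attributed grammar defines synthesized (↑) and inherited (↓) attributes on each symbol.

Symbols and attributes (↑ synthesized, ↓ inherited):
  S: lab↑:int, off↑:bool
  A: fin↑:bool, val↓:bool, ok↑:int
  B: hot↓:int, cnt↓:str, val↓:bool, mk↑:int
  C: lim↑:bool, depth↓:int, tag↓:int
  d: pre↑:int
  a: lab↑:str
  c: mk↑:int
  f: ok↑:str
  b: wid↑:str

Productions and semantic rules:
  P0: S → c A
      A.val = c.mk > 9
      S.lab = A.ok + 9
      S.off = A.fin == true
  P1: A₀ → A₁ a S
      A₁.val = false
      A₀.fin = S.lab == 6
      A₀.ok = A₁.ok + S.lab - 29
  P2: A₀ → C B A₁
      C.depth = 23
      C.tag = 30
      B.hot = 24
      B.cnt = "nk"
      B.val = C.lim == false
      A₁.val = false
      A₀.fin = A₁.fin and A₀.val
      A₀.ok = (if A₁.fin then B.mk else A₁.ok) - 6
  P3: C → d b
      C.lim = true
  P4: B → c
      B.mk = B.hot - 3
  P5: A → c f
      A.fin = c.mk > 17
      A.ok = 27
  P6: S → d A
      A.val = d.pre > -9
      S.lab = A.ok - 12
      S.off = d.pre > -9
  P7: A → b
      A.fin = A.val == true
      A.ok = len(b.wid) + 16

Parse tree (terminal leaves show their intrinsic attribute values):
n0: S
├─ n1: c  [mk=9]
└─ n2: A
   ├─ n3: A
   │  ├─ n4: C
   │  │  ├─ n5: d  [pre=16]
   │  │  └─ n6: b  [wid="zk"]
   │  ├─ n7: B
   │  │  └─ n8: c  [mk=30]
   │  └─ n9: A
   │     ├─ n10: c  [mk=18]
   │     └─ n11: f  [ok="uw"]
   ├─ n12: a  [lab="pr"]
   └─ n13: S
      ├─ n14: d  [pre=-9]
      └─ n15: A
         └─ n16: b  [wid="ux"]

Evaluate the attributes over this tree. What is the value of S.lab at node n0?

1. n1.mk = 9  [terminal]
2. n2.val = false  [c.mk > 9]
3. n3.val = false  [false]
4. n4.depth = 23  [23]
5. n4.tag = 30  [30]
6. n5.pre = 16  [terminal]
7. n6.wid = "zk"  [terminal]
8. n4.lim = true  [true]
9. n7.hot = 24  [24]
10. n7.cnt = "nk"  ["nk"]
11. n7.val = false  [C.lim == false]
12. n8.mk = 30  [terminal]
13. n7.mk = 21  [B.hot - 3]
14. n9.val = false  [false]
15. n10.mk = 18  [terminal]
16. n11.ok = "uw"  [terminal]
17. n9.fin = true  [c.mk > 17]
18. n9.ok = 27  [27]
19. n3.fin = false  [A₁.fin and A₀.val]
20. n3.ok = 15  [(if A₁.fin then B.mk else A₁.ok) - 6]
21. n12.lab = "pr"  [terminal]
22. n14.pre = -9  [terminal]
23. n15.val = false  [d.pre > -9]
24. n16.wid = "ux"  [terminal]
25. n15.fin = false  [A.val == true]
26. n15.ok = 18  [len(b.wid) + 16]
27. n13.lab = 6  [A.ok - 12]
28. n13.off = false  [d.pre > -9]
29. n2.fin = true  [S.lab == 6]
30. n2.ok = -8  [A₁.ok + S.lab - 29]
31. n0.lab = 1  [A.ok + 9]
32. n0.off = true  [A.fin == true]

1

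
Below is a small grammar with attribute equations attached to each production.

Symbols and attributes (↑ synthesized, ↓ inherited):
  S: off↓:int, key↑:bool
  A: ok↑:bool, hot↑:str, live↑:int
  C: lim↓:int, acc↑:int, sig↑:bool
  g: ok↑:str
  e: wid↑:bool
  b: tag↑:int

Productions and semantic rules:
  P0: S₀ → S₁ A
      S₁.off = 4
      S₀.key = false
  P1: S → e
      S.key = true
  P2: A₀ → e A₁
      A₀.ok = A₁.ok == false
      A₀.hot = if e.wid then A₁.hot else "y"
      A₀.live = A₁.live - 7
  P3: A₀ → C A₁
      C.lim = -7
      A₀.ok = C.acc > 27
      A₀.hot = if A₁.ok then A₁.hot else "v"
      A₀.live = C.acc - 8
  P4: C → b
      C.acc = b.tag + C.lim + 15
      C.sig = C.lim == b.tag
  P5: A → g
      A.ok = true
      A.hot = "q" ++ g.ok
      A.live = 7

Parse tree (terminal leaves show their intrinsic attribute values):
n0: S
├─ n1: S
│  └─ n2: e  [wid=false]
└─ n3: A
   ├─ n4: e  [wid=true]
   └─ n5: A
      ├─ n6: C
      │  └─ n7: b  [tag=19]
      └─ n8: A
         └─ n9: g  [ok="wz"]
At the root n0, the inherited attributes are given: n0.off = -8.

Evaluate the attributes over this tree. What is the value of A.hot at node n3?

1. n0.off = -8  [given at root]
2. n1.off = 4  [4]
3. n2.wid = false  [terminal]
4. n1.key = true  [true]
5. n4.wid = true  [terminal]
6. n6.lim = -7  [-7]
7. n7.tag = 19  [terminal]
8. n6.acc = 27  [b.tag + C.lim + 15]
9. n6.sig = false  [C.lim == b.tag]
10. n9.ok = "wz"  [terminal]
11. n8.ok = true  [true]
12. n8.hot = "qwz"  ["q" ++ g.ok]
13. n8.live = 7  [7]
14. n5.ok = false  [C.acc > 27]
15. n5.hot = "qwz"  [if A₁.ok then A₁.hot else "v"]
16. n5.live = 19  [C.acc - 8]
17. n3.ok = true  [A₁.ok == false]
18. n3.hot = "qwz"  [if e.wid then A₁.hot else "y"]
19. n3.live = 12  [A₁.live - 7]
20. n0.key = false  [false]

"qwz"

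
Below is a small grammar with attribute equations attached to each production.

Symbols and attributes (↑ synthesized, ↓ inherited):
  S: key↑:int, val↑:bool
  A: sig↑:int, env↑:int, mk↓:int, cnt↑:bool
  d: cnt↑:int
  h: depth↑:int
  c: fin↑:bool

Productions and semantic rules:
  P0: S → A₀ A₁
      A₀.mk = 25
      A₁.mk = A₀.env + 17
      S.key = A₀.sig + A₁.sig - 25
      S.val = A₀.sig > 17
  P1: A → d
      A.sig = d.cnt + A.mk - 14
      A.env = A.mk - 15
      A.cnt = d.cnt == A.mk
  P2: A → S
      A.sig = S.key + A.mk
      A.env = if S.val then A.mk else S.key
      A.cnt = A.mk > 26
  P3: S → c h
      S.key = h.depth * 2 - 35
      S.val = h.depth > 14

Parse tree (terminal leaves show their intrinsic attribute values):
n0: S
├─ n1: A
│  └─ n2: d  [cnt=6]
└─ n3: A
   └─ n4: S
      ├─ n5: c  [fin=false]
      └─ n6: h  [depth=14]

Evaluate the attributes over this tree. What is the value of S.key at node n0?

1. n1.mk = 25  [25]
2. n2.cnt = 6  [terminal]
3. n1.sig = 17  [d.cnt + A.mk - 14]
4. n1.env = 10  [A.mk - 15]
5. n1.cnt = false  [d.cnt == A.mk]
6. n3.mk = 27  [A₀.env + 17]
7. n5.fin = false  [terminal]
8. n6.depth = 14  [terminal]
9. n4.key = -7  [h.depth * 2 - 35]
10. n4.val = false  [h.depth > 14]
11. n3.sig = 20  [S.key + A.mk]
12. n3.env = -7  [if S.val then A.mk else S.key]
13. n3.cnt = true  [A.mk > 26]
14. n0.key = 12  [A₀.sig + A₁.sig - 25]
15. n0.val = false  [A₀.sig > 17]

12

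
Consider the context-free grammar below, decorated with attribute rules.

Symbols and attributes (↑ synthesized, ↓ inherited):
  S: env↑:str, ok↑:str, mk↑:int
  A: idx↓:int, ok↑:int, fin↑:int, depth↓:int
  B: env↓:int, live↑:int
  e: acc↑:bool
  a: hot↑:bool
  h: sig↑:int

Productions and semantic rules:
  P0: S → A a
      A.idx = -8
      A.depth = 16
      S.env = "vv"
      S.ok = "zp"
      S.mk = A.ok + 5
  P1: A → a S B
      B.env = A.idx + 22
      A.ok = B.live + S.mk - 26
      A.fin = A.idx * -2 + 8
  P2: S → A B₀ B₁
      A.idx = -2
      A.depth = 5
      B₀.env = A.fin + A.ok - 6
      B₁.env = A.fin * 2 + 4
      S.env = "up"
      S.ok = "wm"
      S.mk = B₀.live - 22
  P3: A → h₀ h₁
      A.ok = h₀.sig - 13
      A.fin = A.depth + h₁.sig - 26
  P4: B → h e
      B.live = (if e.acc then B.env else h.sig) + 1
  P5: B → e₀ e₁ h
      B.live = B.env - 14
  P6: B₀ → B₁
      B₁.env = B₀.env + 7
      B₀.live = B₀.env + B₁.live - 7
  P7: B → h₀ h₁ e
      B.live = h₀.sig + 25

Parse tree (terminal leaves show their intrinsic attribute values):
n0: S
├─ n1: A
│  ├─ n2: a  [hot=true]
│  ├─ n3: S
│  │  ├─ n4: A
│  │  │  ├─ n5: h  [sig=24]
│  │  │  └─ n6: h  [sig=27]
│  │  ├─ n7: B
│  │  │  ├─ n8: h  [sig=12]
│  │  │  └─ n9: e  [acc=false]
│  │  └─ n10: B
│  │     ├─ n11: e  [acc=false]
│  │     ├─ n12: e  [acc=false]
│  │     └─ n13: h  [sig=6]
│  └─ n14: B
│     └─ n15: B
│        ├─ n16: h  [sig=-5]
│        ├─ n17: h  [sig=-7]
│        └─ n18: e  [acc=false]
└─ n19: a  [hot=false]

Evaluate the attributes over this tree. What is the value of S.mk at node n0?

-3

1. n1.idx = -8  [-8]
2. n1.depth = 16  [16]
3. n2.hot = true  [terminal]
4. n4.idx = -2  [-2]
5. n4.depth = 5  [5]
6. n5.sig = 24  [terminal]
7. n6.sig = 27  [terminal]
8. n4.ok = 11  [h₀.sig - 13]
9. n4.fin = 6  [A.depth + h₁.sig - 26]
10. n7.env = 11  [A.fin + A.ok - 6]
11. n8.sig = 12  [terminal]
12. n9.acc = false  [terminal]
13. n7.live = 13  [(if e.acc then B.env else h.sig) + 1]
14. n10.env = 16  [A.fin * 2 + 4]
15. n11.acc = false  [terminal]
16. n12.acc = false  [terminal]
17. n13.sig = 6  [terminal]
18. n10.live = 2  [B.env - 14]
19. n3.env = "up"  ["up"]
20. n3.ok = "wm"  ["wm"]
21. n3.mk = -9  [B₀.live - 22]
22. n14.env = 14  [A.idx + 22]
23. n15.env = 21  [B₀.env + 7]
24. n16.sig = -5  [terminal]
25. n17.sig = -7  [terminal]
26. n18.acc = false  [terminal]
27. n15.live = 20  [h₀.sig + 25]
28. n14.live = 27  [B₀.env + B₁.live - 7]
29. n1.ok = -8  [B.live + S.mk - 26]
30. n1.fin = 24  [A.idx * -2 + 8]
31. n19.hot = false  [terminal]
32. n0.env = "vv"  ["vv"]
33. n0.ok = "zp"  ["zp"]
34. n0.mk = -3  [A.ok + 5]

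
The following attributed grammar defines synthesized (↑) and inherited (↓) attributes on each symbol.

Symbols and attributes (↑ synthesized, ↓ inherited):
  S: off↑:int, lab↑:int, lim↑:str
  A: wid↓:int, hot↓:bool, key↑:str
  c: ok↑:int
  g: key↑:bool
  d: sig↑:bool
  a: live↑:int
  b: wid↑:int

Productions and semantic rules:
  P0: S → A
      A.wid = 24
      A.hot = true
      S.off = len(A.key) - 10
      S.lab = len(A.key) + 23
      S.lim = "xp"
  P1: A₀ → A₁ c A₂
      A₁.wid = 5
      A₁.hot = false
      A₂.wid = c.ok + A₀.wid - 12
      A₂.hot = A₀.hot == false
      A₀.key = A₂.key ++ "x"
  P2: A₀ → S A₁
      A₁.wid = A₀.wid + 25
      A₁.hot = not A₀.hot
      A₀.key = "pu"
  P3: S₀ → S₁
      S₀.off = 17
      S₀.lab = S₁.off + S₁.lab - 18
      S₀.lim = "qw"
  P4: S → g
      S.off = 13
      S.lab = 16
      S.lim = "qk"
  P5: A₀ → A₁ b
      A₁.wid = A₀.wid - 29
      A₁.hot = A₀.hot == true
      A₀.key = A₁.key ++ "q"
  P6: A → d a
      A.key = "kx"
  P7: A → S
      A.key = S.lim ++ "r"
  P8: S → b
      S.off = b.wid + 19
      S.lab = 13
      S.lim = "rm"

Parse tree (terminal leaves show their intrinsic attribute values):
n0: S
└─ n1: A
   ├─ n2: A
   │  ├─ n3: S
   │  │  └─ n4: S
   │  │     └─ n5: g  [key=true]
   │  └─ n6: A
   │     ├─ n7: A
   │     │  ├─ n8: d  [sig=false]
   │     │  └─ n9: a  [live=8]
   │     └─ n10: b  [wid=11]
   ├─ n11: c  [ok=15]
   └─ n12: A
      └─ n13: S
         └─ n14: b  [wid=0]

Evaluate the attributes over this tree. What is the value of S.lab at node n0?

1. n1.wid = 24  [24]
2. n1.hot = true  [true]
3. n2.wid = 5  [5]
4. n2.hot = false  [false]
5. n5.key = true  [terminal]
6. n4.off = 13  [13]
7. n4.lab = 16  [16]
8. n4.lim = "qk"  ["qk"]
9. n3.off = 17  [17]
10. n3.lab = 11  [S₁.off + S₁.lab - 18]
11. n3.lim = "qw"  ["qw"]
12. n6.wid = 30  [A₀.wid + 25]
13. n6.hot = true  [not A₀.hot]
14. n7.wid = 1  [A₀.wid - 29]
15. n7.hot = true  [A₀.hot == true]
16. n8.sig = false  [terminal]
17. n9.live = 8  [terminal]
18. n7.key = "kx"  ["kx"]
19. n10.wid = 11  [terminal]
20. n6.key = "kxq"  [A₁.key ++ "q"]
21. n2.key = "pu"  ["pu"]
22. n11.ok = 15  [terminal]
23. n12.wid = 27  [c.ok + A₀.wid - 12]
24. n12.hot = false  [A₀.hot == false]
25. n14.wid = 0  [terminal]
26. n13.off = 19  [b.wid + 19]
27. n13.lab = 13  [13]
28. n13.lim = "rm"  ["rm"]
29. n12.key = "rmr"  [S.lim ++ "r"]
30. n1.key = "rmrx"  [A₂.key ++ "x"]
31. n0.off = -6  [len(A.key) - 10]
32. n0.lab = 27  [len(A.key) + 23]
33. n0.lim = "xp"  ["xp"]

27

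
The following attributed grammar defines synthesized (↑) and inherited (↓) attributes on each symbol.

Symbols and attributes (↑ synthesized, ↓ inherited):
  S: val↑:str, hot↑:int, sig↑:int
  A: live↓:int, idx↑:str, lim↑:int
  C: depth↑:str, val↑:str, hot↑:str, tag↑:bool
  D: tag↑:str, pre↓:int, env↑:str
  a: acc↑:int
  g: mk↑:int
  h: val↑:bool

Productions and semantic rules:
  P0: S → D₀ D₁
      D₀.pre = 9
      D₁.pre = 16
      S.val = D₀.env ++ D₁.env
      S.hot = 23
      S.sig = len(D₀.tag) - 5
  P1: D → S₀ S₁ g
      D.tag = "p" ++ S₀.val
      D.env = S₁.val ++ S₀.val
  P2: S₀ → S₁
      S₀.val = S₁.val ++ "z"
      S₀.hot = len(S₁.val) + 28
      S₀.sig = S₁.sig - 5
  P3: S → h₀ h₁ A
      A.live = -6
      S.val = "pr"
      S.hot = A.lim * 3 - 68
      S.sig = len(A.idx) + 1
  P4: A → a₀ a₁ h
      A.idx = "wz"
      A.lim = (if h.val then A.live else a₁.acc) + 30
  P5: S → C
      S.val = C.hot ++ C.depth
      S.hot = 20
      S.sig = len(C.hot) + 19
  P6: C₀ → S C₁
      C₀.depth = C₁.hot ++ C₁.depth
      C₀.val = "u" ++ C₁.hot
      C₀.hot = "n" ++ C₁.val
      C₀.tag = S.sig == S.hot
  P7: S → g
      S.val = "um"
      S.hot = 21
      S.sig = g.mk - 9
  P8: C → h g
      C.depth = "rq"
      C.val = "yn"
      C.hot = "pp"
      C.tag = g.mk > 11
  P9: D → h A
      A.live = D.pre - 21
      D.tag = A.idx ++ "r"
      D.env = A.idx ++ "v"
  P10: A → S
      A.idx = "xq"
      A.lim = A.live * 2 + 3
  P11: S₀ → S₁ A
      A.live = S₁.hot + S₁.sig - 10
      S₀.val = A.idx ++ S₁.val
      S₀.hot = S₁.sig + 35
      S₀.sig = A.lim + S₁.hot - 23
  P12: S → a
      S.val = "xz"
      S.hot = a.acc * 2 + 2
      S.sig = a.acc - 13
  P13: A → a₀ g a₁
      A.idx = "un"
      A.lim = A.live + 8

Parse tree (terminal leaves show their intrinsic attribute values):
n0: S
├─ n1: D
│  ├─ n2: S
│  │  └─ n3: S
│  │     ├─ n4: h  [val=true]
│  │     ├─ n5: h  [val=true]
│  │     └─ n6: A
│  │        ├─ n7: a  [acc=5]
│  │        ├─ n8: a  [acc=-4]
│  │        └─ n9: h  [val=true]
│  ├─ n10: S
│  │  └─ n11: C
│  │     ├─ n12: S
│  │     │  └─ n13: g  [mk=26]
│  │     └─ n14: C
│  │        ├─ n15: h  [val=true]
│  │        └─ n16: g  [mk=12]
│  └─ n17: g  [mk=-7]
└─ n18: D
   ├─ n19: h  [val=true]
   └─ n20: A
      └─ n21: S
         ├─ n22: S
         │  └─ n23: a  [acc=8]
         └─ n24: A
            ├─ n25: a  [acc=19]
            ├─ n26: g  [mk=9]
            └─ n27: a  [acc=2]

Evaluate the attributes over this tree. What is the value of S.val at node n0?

1. n1.pre = 9  [9]
2. n4.val = true  [terminal]
3. n5.val = true  [terminal]
4. n6.live = -6  [-6]
5. n7.acc = 5  [terminal]
6. n8.acc = -4  [terminal]
7. n9.val = true  [terminal]
8. n6.idx = "wz"  ["wz"]
9. n6.lim = 24  [(if h.val then A.live else a₁.acc) + 30]
10. n3.val = "pr"  ["pr"]
11. n3.hot = 4  [A.lim * 3 - 68]
12. n3.sig = 3  [len(A.idx) + 1]
13. n2.val = "prz"  [S₁.val ++ "z"]
14. n2.hot = 30  [len(S₁.val) + 28]
15. n2.sig = -2  [S₁.sig - 5]
16. n13.mk = 26  [terminal]
17. n12.val = "um"  ["um"]
18. n12.hot = 21  [21]
19. n12.sig = 17  [g.mk - 9]
20. n15.val = true  [terminal]
21. n16.mk = 12  [terminal]
22. n14.depth = "rq"  ["rq"]
23. n14.val = "yn"  ["yn"]
24. n14.hot = "pp"  ["pp"]
25. n14.tag = true  [g.mk > 11]
26. n11.depth = "pprq"  [C₁.hot ++ C₁.depth]
27. n11.val = "upp"  ["u" ++ C₁.hot]
28. n11.hot = "nyn"  ["n" ++ C₁.val]
29. n11.tag = false  [S.sig == S.hot]
30. n10.val = "nynpprq"  [C.hot ++ C.depth]
31. n10.hot = 20  [20]
32. n10.sig = 22  [len(C.hot) + 19]
33. n17.mk = -7  [terminal]
34. n1.tag = "pprz"  ["p" ++ S₀.val]
35. n1.env = "nynpprqprz"  [S₁.val ++ S₀.val]
36. n18.pre = 16  [16]
37. n19.val = true  [terminal]
38. n20.live = -5  [D.pre - 21]
39. n23.acc = 8  [terminal]
40. n22.val = "xz"  ["xz"]
41. n22.hot = 18  [a.acc * 2 + 2]
42. n22.sig = -5  [a.acc - 13]
43. n24.live = 3  [S₁.hot + S₁.sig - 10]
44. n25.acc = 19  [terminal]
45. n26.mk = 9  [terminal]
46. n27.acc = 2  [terminal]
47. n24.idx = "un"  ["un"]
48. n24.lim = 11  [A.live + 8]
49. n21.val = "unxz"  [A.idx ++ S₁.val]
50. n21.hot = 30  [S₁.sig + 35]
51. n21.sig = 6  [A.lim + S₁.hot - 23]
52. n20.idx = "xq"  ["xq"]
53. n20.lim = -7  [A.live * 2 + 3]
54. n18.tag = "xqr"  [A.idx ++ "r"]
55. n18.env = "xqv"  [A.idx ++ "v"]
56. n0.val = "nynpprqprzxqv"  [D₀.env ++ D₁.env]
57. n0.hot = 23  [23]
58. n0.sig = -1  [len(D₀.tag) - 5]

"nynpprqprzxqv"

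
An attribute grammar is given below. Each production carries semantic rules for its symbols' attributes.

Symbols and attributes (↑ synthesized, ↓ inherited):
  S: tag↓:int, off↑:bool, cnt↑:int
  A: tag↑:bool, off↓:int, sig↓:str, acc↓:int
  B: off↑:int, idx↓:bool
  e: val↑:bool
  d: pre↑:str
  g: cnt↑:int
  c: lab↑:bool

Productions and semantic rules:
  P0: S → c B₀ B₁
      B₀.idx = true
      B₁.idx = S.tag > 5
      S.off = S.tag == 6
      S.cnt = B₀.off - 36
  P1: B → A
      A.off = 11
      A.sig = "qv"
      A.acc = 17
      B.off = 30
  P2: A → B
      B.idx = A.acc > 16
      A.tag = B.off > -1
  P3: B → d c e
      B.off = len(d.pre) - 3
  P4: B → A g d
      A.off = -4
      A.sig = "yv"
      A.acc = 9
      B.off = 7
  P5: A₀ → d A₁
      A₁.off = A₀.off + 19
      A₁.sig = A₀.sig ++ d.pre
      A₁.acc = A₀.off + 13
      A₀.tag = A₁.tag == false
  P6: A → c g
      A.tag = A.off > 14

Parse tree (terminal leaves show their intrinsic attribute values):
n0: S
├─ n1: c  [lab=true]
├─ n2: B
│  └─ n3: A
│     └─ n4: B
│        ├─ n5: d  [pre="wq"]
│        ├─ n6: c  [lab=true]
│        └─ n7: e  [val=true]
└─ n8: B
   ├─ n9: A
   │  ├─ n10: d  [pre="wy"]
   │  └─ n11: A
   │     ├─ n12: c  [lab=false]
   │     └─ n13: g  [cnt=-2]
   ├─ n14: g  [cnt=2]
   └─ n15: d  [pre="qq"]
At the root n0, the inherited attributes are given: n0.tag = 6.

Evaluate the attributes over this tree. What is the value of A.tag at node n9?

1. n0.tag = 6  [given at root]
2. n1.lab = true  [terminal]
3. n2.idx = true  [true]
4. n3.off = 11  [11]
5. n3.sig = "qv"  ["qv"]
6. n3.acc = 17  [17]
7. n4.idx = true  [A.acc > 16]
8. n5.pre = "wq"  [terminal]
9. n6.lab = true  [terminal]
10. n7.val = true  [terminal]
11. n4.off = -1  [len(d.pre) - 3]
12. n3.tag = false  [B.off > -1]
13. n2.off = 30  [30]
14. n8.idx = true  [S.tag > 5]
15. n9.off = -4  [-4]
16. n9.sig = "yv"  ["yv"]
17. n9.acc = 9  [9]
18. n10.pre = "wy"  [terminal]
19. n11.off = 15  [A₀.off + 19]
20. n11.sig = "yvwy"  [A₀.sig ++ d.pre]
21. n11.acc = 9  [A₀.off + 13]
22. n12.lab = false  [terminal]
23. n13.cnt = -2  [terminal]
24. n11.tag = true  [A.off > 14]
25. n9.tag = false  [A₁.tag == false]
26. n14.cnt = 2  [terminal]
27. n15.pre = "qq"  [terminal]
28. n8.off = 7  [7]
29. n0.off = true  [S.tag == 6]
30. n0.cnt = -6  [B₀.off - 36]

false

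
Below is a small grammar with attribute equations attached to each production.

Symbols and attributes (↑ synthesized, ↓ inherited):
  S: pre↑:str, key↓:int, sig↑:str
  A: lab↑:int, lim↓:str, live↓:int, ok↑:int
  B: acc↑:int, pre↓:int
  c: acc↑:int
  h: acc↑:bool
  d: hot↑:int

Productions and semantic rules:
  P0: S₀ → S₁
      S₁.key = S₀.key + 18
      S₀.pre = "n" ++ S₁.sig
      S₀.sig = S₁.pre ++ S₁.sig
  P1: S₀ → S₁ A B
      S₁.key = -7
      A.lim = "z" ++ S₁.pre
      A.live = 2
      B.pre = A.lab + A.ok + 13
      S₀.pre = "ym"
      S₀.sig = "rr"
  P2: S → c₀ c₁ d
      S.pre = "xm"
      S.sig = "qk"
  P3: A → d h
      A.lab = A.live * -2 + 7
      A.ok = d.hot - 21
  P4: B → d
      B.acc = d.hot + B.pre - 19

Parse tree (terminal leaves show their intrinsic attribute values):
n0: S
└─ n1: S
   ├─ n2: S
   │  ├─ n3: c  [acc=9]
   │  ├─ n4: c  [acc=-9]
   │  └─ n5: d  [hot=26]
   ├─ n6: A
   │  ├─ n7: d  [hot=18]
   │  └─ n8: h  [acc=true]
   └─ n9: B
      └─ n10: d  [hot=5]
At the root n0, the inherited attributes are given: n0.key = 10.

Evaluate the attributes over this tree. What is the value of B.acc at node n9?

1. n0.key = 10  [given at root]
2. n1.key = 28  [S₀.key + 18]
3. n2.key = -7  [-7]
4. n3.acc = 9  [terminal]
5. n4.acc = -9  [terminal]
6. n5.hot = 26  [terminal]
7. n2.pre = "xm"  ["xm"]
8. n2.sig = "qk"  ["qk"]
9. n6.lim = "zxm"  ["z" ++ S₁.pre]
10. n6.live = 2  [2]
11. n7.hot = 18  [terminal]
12. n8.acc = true  [terminal]
13. n6.lab = 3  [A.live * -2 + 7]
14. n6.ok = -3  [d.hot - 21]
15. n9.pre = 13  [A.lab + A.ok + 13]
16. n10.hot = 5  [terminal]
17. n9.acc = -1  [d.hot + B.pre - 19]
18. n1.pre = "ym"  ["ym"]
19. n1.sig = "rr"  ["rr"]
20. n0.pre = "nrr"  ["n" ++ S₁.sig]
21. n0.sig = "ymrr"  [S₁.pre ++ S₁.sig]

-1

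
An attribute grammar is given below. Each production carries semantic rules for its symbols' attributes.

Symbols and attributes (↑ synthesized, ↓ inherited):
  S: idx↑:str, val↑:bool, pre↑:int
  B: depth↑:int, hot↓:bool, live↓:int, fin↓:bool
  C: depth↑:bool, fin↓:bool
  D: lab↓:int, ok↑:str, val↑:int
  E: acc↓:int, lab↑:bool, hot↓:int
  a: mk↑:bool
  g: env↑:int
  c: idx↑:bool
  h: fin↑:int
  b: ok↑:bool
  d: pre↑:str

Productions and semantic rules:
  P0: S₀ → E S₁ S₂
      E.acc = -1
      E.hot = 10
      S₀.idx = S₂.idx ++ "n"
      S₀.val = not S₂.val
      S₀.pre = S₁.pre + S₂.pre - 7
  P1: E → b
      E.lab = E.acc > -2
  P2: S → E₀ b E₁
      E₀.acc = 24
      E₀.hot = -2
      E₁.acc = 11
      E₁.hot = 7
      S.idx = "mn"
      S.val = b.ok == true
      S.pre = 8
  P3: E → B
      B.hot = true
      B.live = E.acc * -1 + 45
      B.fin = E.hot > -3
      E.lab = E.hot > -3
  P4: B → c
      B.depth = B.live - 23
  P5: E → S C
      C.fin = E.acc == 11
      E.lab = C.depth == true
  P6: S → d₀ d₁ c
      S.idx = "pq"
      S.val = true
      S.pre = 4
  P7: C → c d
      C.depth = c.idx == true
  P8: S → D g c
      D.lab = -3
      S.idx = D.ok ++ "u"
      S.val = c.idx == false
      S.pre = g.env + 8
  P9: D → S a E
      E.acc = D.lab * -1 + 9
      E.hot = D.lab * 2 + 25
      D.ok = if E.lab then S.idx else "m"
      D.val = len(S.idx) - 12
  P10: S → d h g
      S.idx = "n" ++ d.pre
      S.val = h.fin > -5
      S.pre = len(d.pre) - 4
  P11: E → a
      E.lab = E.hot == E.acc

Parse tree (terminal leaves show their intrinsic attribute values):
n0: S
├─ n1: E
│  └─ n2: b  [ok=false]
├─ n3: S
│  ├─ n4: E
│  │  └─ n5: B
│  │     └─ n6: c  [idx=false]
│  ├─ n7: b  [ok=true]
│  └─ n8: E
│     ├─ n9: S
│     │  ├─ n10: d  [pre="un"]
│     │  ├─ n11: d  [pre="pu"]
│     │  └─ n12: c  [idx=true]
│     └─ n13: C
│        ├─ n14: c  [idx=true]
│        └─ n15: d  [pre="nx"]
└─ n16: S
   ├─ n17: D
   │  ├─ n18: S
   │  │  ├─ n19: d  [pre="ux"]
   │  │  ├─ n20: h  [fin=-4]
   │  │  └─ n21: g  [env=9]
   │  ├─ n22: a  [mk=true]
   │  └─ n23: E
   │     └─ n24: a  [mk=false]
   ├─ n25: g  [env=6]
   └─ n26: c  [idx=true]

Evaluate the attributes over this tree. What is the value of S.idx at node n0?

1. n1.acc = -1  [-1]
2. n1.hot = 10  [10]
3. n2.ok = false  [terminal]
4. n1.lab = true  [E.acc > -2]
5. n4.acc = 24  [24]
6. n4.hot = -2  [-2]
7. n5.hot = true  [true]
8. n5.live = 21  [E.acc * -1 + 45]
9. n5.fin = true  [E.hot > -3]
10. n6.idx = false  [terminal]
11. n5.depth = -2  [B.live - 23]
12. n4.lab = true  [E.hot > -3]
13. n7.ok = true  [terminal]
14. n8.acc = 11  [11]
15. n8.hot = 7  [7]
16. n10.pre = "un"  [terminal]
17. n11.pre = "pu"  [terminal]
18. n12.idx = true  [terminal]
19. n9.idx = "pq"  ["pq"]
20. n9.val = true  [true]
21. n9.pre = 4  [4]
22. n13.fin = true  [E.acc == 11]
23. n14.idx = true  [terminal]
24. n15.pre = "nx"  [terminal]
25. n13.depth = true  [c.idx == true]
26. n8.lab = true  [C.depth == true]
27. n3.idx = "mn"  ["mn"]
28. n3.val = true  [b.ok == true]
29. n3.pre = 8  [8]
30. n17.lab = -3  [-3]
31. n19.pre = "ux"  [terminal]
32. n20.fin = -4  [terminal]
33. n21.env = 9  [terminal]
34. n18.idx = "nux"  ["n" ++ d.pre]
35. n18.val = true  [h.fin > -5]
36. n18.pre = -2  [len(d.pre) - 4]
37. n22.mk = true  [terminal]
38. n23.acc = 12  [D.lab * -1 + 9]
39. n23.hot = 19  [D.lab * 2 + 25]
40. n24.mk = false  [terminal]
41. n23.lab = false  [E.hot == E.acc]
42. n17.ok = "m"  [if E.lab then S.idx else "m"]
43. n17.val = -9  [len(S.idx) - 12]
44. n25.env = 6  [terminal]
45. n26.idx = true  [terminal]
46. n16.idx = "mu"  [D.ok ++ "u"]
47. n16.val = false  [c.idx == false]
48. n16.pre = 14  [g.env + 8]
49. n0.idx = "mun"  [S₂.idx ++ "n"]
50. n0.val = true  [not S₂.val]
51. n0.pre = 15  [S₁.pre + S₂.pre - 7]

"mun"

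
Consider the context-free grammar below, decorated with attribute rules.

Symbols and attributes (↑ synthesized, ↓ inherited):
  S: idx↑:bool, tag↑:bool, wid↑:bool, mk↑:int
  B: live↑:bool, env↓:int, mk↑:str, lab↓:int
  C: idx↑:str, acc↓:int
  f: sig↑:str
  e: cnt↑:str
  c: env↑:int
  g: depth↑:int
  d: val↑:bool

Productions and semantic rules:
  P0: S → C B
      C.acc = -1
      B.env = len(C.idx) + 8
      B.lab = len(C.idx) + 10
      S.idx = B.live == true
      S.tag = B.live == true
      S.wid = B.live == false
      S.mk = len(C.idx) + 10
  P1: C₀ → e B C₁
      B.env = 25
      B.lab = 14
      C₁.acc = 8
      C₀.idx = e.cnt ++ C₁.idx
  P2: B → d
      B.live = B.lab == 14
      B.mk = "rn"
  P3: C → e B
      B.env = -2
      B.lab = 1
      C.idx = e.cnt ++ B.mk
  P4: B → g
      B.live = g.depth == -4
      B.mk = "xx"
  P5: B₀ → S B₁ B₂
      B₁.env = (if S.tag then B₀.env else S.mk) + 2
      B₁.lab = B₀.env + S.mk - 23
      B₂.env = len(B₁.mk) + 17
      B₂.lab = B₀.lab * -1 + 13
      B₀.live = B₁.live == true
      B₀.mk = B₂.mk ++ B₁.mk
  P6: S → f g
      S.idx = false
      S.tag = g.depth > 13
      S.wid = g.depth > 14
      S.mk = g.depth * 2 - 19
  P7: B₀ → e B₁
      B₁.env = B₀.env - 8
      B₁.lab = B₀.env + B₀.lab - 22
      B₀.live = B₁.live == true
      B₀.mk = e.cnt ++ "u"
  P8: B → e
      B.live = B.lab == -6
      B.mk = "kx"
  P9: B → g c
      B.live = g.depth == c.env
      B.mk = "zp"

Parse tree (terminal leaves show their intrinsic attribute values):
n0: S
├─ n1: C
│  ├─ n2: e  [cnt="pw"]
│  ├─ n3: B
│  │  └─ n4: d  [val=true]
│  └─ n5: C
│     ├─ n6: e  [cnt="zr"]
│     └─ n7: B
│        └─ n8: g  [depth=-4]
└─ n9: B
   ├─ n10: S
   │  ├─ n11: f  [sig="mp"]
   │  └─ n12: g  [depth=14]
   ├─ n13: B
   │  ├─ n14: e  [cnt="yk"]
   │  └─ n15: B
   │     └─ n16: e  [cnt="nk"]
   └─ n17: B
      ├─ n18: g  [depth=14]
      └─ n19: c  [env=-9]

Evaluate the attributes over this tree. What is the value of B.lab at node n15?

1. n1.acc = -1  [-1]
2. n2.cnt = "pw"  [terminal]
3. n3.env = 25  [25]
4. n3.lab = 14  [14]
5. n4.val = true  [terminal]
6. n3.live = true  [B.lab == 14]
7. n3.mk = "rn"  ["rn"]
8. n5.acc = 8  [8]
9. n6.cnt = "zr"  [terminal]
10. n7.env = -2  [-2]
11. n7.lab = 1  [1]
12. n8.depth = -4  [terminal]
13. n7.live = true  [g.depth == -4]
14. n7.mk = "xx"  ["xx"]
15. n5.idx = "zrxx"  [e.cnt ++ B.mk]
16. n1.idx = "pwzrxx"  [e.cnt ++ C₁.idx]
17. n9.env = 14  [len(C.idx) + 8]
18. n9.lab = 16  [len(C.idx) + 10]
19. n11.sig = "mp"  [terminal]
20. n12.depth = 14  [terminal]
21. n10.idx = false  [false]
22. n10.tag = true  [g.depth > 13]
23. n10.wid = false  [g.depth > 14]
24. n10.mk = 9  [g.depth * 2 - 19]
25. n13.env = 16  [(if S.tag then B₀.env else S.mk) + 2]
26. n13.lab = 0  [B₀.env + S.mk - 23]
27. n14.cnt = "yk"  [terminal]
28. n15.env = 8  [B₀.env - 8]
29. n15.lab = -6  [B₀.env + B₀.lab - 22]
30. n16.cnt = "nk"  [terminal]
31. n15.live = true  [B.lab == -6]
32. n15.mk = "kx"  ["kx"]
33. n13.live = true  [B₁.live == true]
34. n13.mk = "yku"  [e.cnt ++ "u"]
35. n17.env = 20  [len(B₁.mk) + 17]
36. n17.lab = -3  [B₀.lab * -1 + 13]
37. n18.depth = 14  [terminal]
38. n19.env = -9  [terminal]
39. n17.live = false  [g.depth == c.env]
40. n17.mk = "zp"  ["zp"]
41. n9.live = true  [B₁.live == true]
42. n9.mk = "zpyku"  [B₂.mk ++ B₁.mk]
43. n0.idx = true  [B.live == true]
44. n0.tag = true  [B.live == true]
45. n0.wid = false  [B.live == false]
46. n0.mk = 16  [len(C.idx) + 10]

-6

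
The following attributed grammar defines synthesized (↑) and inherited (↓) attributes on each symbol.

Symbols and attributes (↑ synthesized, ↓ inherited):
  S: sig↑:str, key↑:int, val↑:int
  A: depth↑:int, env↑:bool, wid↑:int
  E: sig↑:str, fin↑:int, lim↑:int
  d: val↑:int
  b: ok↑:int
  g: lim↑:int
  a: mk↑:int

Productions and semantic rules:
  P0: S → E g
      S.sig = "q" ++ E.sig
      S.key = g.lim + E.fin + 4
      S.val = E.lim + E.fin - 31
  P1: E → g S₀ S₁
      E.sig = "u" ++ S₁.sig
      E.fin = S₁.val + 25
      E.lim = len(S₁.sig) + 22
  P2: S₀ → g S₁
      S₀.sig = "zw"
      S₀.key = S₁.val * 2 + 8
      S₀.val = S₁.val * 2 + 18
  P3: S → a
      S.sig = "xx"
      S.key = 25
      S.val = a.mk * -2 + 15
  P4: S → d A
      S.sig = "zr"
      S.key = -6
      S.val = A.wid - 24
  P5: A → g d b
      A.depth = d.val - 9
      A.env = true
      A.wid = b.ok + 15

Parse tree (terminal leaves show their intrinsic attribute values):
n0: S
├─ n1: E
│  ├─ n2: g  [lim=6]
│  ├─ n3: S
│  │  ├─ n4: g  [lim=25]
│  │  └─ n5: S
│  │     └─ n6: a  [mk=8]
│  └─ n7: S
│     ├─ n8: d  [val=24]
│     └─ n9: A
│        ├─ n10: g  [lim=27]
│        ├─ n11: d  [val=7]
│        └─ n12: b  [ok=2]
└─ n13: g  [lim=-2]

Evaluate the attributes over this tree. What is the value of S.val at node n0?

11

1. n2.lim = 6  [terminal]
2. n4.lim = 25  [terminal]
3. n6.mk = 8  [terminal]
4. n5.sig = "xx"  ["xx"]
5. n5.key = 25  [25]
6. n5.val = -1  [a.mk * -2 + 15]
7. n3.sig = "zw"  ["zw"]
8. n3.key = 6  [S₁.val * 2 + 8]
9. n3.val = 16  [S₁.val * 2 + 18]
10. n8.val = 24  [terminal]
11. n10.lim = 27  [terminal]
12. n11.val = 7  [terminal]
13. n12.ok = 2  [terminal]
14. n9.depth = -2  [d.val - 9]
15. n9.env = true  [true]
16. n9.wid = 17  [b.ok + 15]
17. n7.sig = "zr"  ["zr"]
18. n7.key = -6  [-6]
19. n7.val = -7  [A.wid - 24]
20. n1.sig = "uzr"  ["u" ++ S₁.sig]
21. n1.fin = 18  [S₁.val + 25]
22. n1.lim = 24  [len(S₁.sig) + 22]
23. n13.lim = -2  [terminal]
24. n0.sig = "quzr"  ["q" ++ E.sig]
25. n0.key = 20  [g.lim + E.fin + 4]
26. n0.val = 11  [E.lim + E.fin - 31]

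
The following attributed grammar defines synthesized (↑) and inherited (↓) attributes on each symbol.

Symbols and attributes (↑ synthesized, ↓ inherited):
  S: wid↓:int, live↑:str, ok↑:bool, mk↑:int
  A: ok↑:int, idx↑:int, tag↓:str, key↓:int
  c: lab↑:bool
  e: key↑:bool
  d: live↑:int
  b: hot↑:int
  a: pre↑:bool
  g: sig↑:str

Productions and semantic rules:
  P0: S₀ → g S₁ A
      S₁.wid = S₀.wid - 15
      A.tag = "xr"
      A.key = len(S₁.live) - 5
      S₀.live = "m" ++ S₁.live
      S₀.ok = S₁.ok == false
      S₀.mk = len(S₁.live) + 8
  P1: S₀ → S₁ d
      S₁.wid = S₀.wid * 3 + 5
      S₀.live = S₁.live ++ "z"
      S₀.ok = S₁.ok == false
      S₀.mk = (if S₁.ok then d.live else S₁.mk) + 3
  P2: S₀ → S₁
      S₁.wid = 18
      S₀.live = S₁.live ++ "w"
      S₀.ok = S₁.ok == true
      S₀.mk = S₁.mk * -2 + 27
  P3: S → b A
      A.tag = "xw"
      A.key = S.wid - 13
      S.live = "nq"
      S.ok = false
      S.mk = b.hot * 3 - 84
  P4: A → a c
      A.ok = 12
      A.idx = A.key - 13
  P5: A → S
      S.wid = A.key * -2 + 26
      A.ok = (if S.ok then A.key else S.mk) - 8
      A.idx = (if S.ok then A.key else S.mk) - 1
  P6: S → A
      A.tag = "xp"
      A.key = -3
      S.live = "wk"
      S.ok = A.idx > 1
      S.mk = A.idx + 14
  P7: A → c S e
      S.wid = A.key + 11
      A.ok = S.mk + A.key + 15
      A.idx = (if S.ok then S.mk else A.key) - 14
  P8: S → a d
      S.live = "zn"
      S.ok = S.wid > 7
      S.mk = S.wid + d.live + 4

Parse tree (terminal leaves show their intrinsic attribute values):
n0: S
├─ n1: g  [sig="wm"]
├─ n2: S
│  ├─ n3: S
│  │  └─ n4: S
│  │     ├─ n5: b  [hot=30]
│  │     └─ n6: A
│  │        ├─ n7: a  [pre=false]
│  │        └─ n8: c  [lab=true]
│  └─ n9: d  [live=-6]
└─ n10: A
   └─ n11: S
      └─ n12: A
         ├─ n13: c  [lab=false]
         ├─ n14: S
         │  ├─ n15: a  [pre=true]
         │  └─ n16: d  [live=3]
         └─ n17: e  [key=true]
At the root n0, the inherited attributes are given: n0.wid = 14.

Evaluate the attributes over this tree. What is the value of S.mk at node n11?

1. n0.wid = 14  [given at root]
2. n1.sig = "wm"  [terminal]
3. n2.wid = -1  [S₀.wid - 15]
4. n3.wid = 2  [S₀.wid * 3 + 5]
5. n4.wid = 18  [18]
6. n5.hot = 30  [terminal]
7. n6.tag = "xw"  ["xw"]
8. n6.key = 5  [S.wid - 13]
9. n7.pre = false  [terminal]
10. n8.lab = true  [terminal]
11. n6.ok = 12  [12]
12. n6.idx = -8  [A.key - 13]
13. n4.live = "nq"  ["nq"]
14. n4.ok = false  [false]
15. n4.mk = 6  [b.hot * 3 - 84]
16. n3.live = "nqw"  [S₁.live ++ "w"]
17. n3.ok = false  [S₁.ok == true]
18. n3.mk = 15  [S₁.mk * -2 + 27]
19. n9.live = -6  [terminal]
20. n2.live = "nqwz"  [S₁.live ++ "z"]
21. n2.ok = true  [S₁.ok == false]
22. n2.mk = 18  [(if S₁.ok then d.live else S₁.mk) + 3]
23. n10.tag = "xr"  ["xr"]
24. n10.key = -1  [len(S₁.live) - 5]
25. n11.wid = 28  [A.key * -2 + 26]
26. n12.tag = "xp"  ["xp"]
27. n12.key = -3  [-3]
28. n13.lab = false  [terminal]
29. n14.wid = 8  [A.key + 11]
30. n15.pre = true  [terminal]
31. n16.live = 3  [terminal]
32. n14.live = "zn"  ["zn"]
33. n14.ok = true  [S.wid > 7]
34. n14.mk = 15  [S.wid + d.live + 4]
35. n17.key = true  [terminal]
36. n12.ok = 27  [S.mk + A.key + 15]
37. n12.idx = 1  [(if S.ok then S.mk else A.key) - 14]
38. n11.live = "wk"  ["wk"]
39. n11.ok = false  [A.idx > 1]
40. n11.mk = 15  [A.idx + 14]
41. n10.ok = 7  [(if S.ok then A.key else S.mk) - 8]
42. n10.idx = 14  [(if S.ok then A.key else S.mk) - 1]
43. n0.live = "mnqwz"  ["m" ++ S₁.live]
44. n0.ok = false  [S₁.ok == false]
45. n0.mk = 12  [len(S₁.live) + 8]

15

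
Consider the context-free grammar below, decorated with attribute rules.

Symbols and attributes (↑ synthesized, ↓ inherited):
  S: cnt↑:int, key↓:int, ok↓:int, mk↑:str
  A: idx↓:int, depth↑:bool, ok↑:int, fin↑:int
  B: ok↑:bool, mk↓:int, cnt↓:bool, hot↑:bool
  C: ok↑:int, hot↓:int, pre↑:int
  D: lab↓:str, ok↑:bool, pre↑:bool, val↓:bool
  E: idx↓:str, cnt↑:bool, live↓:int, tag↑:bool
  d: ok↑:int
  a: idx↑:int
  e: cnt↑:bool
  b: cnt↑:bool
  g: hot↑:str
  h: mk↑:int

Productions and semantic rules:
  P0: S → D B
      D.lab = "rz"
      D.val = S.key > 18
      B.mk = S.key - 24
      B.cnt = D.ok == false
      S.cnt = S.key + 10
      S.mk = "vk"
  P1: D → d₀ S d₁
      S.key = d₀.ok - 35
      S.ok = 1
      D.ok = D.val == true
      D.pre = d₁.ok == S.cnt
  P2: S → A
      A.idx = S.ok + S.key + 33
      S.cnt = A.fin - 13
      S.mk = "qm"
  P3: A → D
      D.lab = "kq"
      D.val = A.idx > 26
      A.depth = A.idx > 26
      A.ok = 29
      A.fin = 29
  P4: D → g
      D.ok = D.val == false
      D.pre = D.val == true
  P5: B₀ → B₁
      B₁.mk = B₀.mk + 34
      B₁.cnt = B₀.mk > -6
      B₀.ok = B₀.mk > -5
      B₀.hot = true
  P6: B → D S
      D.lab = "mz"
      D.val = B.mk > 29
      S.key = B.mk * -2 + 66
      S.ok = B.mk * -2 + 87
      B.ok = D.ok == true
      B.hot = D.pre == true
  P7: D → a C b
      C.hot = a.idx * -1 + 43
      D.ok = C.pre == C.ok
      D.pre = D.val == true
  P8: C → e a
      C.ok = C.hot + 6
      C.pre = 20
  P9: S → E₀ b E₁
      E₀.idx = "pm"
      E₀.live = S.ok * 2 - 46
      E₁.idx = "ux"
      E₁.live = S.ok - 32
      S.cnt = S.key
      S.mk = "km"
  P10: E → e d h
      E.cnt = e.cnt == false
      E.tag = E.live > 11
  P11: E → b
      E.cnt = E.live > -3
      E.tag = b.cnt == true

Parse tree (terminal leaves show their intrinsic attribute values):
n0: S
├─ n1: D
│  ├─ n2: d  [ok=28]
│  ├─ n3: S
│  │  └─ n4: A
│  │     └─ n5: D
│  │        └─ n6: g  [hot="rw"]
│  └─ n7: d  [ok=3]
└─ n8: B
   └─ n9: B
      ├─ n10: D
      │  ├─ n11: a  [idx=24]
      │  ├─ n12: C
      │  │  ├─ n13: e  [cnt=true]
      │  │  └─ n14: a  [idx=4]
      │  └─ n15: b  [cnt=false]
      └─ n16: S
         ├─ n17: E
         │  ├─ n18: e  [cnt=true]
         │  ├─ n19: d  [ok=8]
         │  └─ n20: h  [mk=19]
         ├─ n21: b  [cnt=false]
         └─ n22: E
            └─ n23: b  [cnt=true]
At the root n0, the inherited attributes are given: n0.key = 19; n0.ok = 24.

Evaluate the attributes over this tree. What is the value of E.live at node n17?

12

1. n0.key = 19  [given at root]
2. n0.ok = 24  [given at root]
3. n1.lab = "rz"  ["rz"]
4. n1.val = true  [S.key > 18]
5. n2.ok = 28  [terminal]
6. n3.key = -7  [d₀.ok - 35]
7. n3.ok = 1  [1]
8. n4.idx = 27  [S.ok + S.key + 33]
9. n5.lab = "kq"  ["kq"]
10. n5.val = true  [A.idx > 26]
11. n6.hot = "rw"  [terminal]
12. n5.ok = false  [D.val == false]
13. n5.pre = true  [D.val == true]
14. n4.depth = true  [A.idx > 26]
15. n4.ok = 29  [29]
16. n4.fin = 29  [29]
17. n3.cnt = 16  [A.fin - 13]
18. n3.mk = "qm"  ["qm"]
19. n7.ok = 3  [terminal]
20. n1.ok = true  [D.val == true]
21. n1.pre = false  [d₁.ok == S.cnt]
22. n8.mk = -5  [S.key - 24]
23. n8.cnt = false  [D.ok == false]
24. n9.mk = 29  [B₀.mk + 34]
25. n9.cnt = true  [B₀.mk > -6]
26. n10.lab = "mz"  ["mz"]
27. n10.val = false  [B.mk > 29]
28. n11.idx = 24  [terminal]
29. n12.hot = 19  [a.idx * -1 + 43]
30. n13.cnt = true  [terminal]
31. n14.idx = 4  [terminal]
32. n12.ok = 25  [C.hot + 6]
33. n12.pre = 20  [20]
34. n15.cnt = false  [terminal]
35. n10.ok = false  [C.pre == C.ok]
36. n10.pre = false  [D.val == true]
37. n16.key = 8  [B.mk * -2 + 66]
38. n16.ok = 29  [B.mk * -2 + 87]
39. n17.idx = "pm"  ["pm"]
40. n17.live = 12  [S.ok * 2 - 46]
41. n18.cnt = true  [terminal]
42. n19.ok = 8  [terminal]
43. n20.mk = 19  [terminal]
44. n17.cnt = false  [e.cnt == false]
45. n17.tag = true  [E.live > 11]
46. n21.cnt = false  [terminal]
47. n22.idx = "ux"  ["ux"]
48. n22.live = -3  [S.ok - 32]
49. n23.cnt = true  [terminal]
50. n22.cnt = false  [E.live > -3]
51. n22.tag = true  [b.cnt == true]
52. n16.cnt = 8  [S.key]
53. n16.mk = "km"  ["km"]
54. n9.ok = false  [D.ok == true]
55. n9.hot = false  [D.pre == true]
56. n8.ok = false  [B₀.mk > -5]
57. n8.hot = true  [true]
58. n0.cnt = 29  [S.key + 10]
59. n0.mk = "vk"  ["vk"]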